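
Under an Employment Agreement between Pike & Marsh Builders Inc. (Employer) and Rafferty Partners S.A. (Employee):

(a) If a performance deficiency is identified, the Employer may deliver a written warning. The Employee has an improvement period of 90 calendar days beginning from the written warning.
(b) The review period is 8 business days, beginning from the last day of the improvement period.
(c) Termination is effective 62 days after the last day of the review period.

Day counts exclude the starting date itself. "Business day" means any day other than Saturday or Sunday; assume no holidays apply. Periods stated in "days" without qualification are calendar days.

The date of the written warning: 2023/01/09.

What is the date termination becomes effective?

2023/06/20

The last day of the improvement period: 2023/01/09 + 90 days = 2023/04/09.
From Sunday, 2023/04/09, 8 business days (Apr 10, Apr 11, Apr 12, Apr 13, Apr 14, Apr 17, Apr 18, Apr 19, skipping weekends) brings us to Wednesday, 2023/04/19, which is the last day of the review period.
The date termination becomes effective: 62 calendar days after 2023/04/19 is 2023/06/20.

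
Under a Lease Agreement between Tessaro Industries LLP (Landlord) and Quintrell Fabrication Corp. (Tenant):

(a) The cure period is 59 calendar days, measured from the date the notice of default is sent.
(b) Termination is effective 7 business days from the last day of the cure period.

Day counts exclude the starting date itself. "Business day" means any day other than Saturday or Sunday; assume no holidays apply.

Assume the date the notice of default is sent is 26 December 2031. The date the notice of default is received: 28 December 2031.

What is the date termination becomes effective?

Adding 59 calendar days to 26 December 2031 gives 23 February 2032, which is the last day of the cure period.
From Monday, 23 February 2032, 7 business days (Feb 24, Feb 25, Feb 26, Feb 27, Mar 1, Mar 2, Mar 3, skipping weekends) brings us to Wednesday, 3 March 2032, which is the date termination becomes effective.

3 March 2032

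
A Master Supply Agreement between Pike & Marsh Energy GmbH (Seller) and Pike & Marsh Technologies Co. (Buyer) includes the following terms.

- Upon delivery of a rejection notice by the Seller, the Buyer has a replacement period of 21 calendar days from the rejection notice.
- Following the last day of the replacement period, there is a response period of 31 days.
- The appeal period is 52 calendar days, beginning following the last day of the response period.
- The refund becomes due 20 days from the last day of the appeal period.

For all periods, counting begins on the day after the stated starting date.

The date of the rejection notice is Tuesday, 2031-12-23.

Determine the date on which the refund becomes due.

Adding 21 calendar days to 2031-12-23 gives 2032-01-13, which is the last day of the replacement period.
The last day of the response period: 31 calendar days after 2032-01-13 is 2032-02-13.
Adding 52 calendar days to 2032-02-13 gives 2032-04-05, which is the last day of the appeal period.
Adding 20 calendar days to 2032-04-05 gives 2032-04-25, which is the date on which the refund becomes due.

2032-04-25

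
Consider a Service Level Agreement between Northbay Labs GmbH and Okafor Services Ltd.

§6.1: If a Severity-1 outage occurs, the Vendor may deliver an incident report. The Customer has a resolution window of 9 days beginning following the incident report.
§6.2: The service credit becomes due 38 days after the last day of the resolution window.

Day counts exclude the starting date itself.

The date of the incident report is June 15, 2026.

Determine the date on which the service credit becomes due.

August 1, 2026

The last day of the resolution window: 9 calendar days after June 15, 2026 is June 24, 2026.
The date on which the service credit becomes due: 38 calendar days after June 24, 2026 is August 1, 2026.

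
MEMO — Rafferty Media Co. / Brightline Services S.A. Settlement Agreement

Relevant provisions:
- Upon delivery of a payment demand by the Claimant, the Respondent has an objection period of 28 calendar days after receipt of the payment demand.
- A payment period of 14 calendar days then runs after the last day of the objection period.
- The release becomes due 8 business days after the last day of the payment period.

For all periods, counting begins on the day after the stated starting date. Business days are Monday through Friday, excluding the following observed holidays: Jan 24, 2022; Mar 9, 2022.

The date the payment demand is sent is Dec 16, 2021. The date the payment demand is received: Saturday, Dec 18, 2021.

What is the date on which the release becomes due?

Feb 9, 2022

The last day of the objection period: Dec 18, 2021 + 28 days = Jan 15, 2022.
Adding 14 calendar days to Jan 15, 2022 gives Jan 29, 2022, which is the last day of the payment period.
From Saturday, Jan 29, 2022, 8 business days (Jan 31, Feb 1, Feb 2, Feb 3, Feb 4, Feb 7, Feb 8, Feb 9, skipping weekends) brings us to Wednesday, Feb 9, 2022, which is the date on which the release becomes due.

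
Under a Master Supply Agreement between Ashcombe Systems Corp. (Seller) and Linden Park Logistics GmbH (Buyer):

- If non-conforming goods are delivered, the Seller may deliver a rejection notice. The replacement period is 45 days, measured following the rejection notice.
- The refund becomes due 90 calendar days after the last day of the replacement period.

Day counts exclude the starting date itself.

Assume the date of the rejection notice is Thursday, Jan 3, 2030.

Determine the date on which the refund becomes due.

The last day of the replacement period: 45 calendar days after Jan 3, 2030 is Feb 17, 2030.
Adding 90 calendar days to Feb 17, 2030 gives May 18, 2030, which is the date on which the refund becomes due.

May 18, 2030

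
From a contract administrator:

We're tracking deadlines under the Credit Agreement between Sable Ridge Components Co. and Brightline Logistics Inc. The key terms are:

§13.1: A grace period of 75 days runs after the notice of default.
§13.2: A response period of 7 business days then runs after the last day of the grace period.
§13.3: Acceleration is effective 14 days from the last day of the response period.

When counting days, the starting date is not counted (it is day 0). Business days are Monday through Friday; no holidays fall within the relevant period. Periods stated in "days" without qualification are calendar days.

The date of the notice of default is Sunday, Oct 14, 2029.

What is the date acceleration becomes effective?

The last day of the grace period: 75 calendar days after Oct 14, 2029 is Dec 28, 2029.
The last day of the response period: 7 business days after Friday, Dec 28, 2029, skipping weekends — Dec 31, Jan 1, Jan 2, Jan 3, Jan 4, Jan 7, Jan 8 — lands on Tuesday, Jan 8, 2030.
The date acceleration becomes effective: 14 calendar days after Jan 8, 2030 is Jan 22, 2030.

Jan 22, 2030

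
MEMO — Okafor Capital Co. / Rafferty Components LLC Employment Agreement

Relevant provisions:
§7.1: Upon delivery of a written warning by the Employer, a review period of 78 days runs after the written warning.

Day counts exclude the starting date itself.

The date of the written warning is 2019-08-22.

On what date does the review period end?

The last day of the review period: 78 calendar days after 2019-08-22 is 2019-11-08.

2019-11-08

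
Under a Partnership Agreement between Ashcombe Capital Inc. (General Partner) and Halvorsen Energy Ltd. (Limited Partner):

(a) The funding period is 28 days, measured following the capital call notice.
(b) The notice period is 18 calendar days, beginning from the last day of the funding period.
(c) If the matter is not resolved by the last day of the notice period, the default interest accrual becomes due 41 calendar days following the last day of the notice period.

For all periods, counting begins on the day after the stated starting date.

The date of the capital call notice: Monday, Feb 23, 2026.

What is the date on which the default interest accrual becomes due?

May 21, 2026

The last day of the funding period: Feb 23, 2026 + 28 days = Mar 23, 2026.
The last day of the notice period: Mar 23, 2026 + 18 days = Apr 10, 2026.
Adding 41 calendar days to Apr 10, 2026 gives May 21, 2026, which is the date on which the default interest accrual becomes due.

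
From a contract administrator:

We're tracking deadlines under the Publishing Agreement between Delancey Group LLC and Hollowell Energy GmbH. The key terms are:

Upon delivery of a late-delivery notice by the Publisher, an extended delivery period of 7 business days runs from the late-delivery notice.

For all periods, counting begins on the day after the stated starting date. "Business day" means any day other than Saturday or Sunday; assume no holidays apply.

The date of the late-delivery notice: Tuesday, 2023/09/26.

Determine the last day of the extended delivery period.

2023/10/05

From Tuesday, 2023/09/26, 7 business days (Sep 27, Sep 28, Sep 29, Oct 2, Oct 3, Oct 4, Oct 5, skipping weekends) brings us to Thursday, 2023/10/05, which is the last day of the extended delivery period.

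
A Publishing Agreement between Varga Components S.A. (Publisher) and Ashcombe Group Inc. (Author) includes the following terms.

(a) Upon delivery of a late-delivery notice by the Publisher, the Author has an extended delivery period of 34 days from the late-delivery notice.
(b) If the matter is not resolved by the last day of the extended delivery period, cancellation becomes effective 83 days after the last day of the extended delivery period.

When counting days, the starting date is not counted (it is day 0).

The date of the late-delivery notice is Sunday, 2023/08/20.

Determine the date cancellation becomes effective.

Adding 34 calendar days to 2023/08/20 gives 2023/09/23, which is the last day of the extended delivery period.
The date cancellation becomes effective: 2023/09/23 + 83 days = 2023/12/15.

2023/12/15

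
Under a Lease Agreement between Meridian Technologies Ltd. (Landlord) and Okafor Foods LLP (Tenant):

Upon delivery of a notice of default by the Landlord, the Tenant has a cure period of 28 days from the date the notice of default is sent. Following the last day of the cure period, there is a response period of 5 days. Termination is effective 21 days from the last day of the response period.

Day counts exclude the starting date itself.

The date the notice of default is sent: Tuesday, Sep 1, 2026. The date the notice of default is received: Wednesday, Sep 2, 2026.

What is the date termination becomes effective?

Adding 28 calendar days to Sep 1, 2026 gives Sep 29, 2026, which is the last day of the cure period.
The last day of the response period: 5 calendar days after Sep 29, 2026 is Oct 4, 2026.
The date termination becomes effective: 21 calendar days after Oct 4, 2026 is Oct 25, 2026.

Oct 25, 2026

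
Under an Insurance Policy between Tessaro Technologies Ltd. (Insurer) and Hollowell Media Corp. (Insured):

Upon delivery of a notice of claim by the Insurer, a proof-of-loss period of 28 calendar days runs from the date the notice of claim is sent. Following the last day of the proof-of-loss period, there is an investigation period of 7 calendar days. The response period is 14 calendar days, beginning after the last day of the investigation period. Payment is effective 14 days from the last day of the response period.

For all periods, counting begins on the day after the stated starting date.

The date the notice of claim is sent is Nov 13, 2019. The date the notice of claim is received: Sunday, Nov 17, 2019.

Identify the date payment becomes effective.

Adding 28 calendar days to Nov 13, 2019 gives Dec 11, 2019, which is the last day of the proof-of-loss period.
The last day of the investigation period: Dec 11, 2019 + 7 days = Dec 18, 2019.
The last day of the response period: 14 calendar days after Dec 18, 2019 is Jan 1, 2020.
Adding 14 calendar days to Jan 1, 2020 gives Jan 15, 2020, which is the date payment becomes effective.

Jan 15, 2020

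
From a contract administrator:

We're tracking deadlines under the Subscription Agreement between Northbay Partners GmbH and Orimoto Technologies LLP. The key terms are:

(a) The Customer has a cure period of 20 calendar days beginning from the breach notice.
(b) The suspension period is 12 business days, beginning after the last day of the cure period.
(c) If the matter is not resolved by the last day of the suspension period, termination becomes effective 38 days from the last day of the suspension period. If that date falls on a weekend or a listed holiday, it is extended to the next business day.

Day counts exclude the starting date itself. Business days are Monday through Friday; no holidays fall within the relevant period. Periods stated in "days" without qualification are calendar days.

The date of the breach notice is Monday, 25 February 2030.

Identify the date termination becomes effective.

Adding 20 calendar days to 25 February 2030 gives 17 March 2030, which is the last day of the cure period.
From Sunday, 17 March 2030, 12 business days (Mar 18, Mar 19, Mar 20, Mar 21, …, Mar 29, Apr 1, Apr 2, skipping weekends) brings us to Tuesday, 2 April 2030, which is the last day of the suspension period.
Adding 38 calendar days to 2 April 2030 gives 10 May 2030, which is the date termination becomes effective. 10 May 2030 is a Friday, so no roll-forward applies.

10 May 2030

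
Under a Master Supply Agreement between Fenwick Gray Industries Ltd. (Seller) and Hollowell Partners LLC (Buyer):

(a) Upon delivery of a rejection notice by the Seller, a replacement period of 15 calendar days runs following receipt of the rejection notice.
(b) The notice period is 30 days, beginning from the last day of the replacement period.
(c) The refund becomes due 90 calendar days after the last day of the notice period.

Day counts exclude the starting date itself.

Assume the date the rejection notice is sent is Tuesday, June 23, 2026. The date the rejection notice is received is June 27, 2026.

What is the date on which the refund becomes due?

The last day of the replacement period: 15 calendar days after June 27, 2026 is July 12, 2026.
Adding 30 calendar days to July 12, 2026 gives August 11, 2026, which is the last day of the notice period.
Adding 90 calendar days to August 11, 2026 gives November 9, 2026, which is the date on which the refund becomes due.

November 9, 2026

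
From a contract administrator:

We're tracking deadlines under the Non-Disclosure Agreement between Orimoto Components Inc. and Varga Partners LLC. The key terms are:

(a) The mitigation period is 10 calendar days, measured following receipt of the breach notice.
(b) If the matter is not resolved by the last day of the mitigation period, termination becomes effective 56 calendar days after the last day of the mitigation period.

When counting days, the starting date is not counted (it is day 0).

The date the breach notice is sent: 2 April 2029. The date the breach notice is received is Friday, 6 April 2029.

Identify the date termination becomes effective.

11 June 2029

The last day of the mitigation period: 6 April 2029 + 10 days = 16 April 2029.
The date termination becomes effective: 16 April 2029 + 56 days = 11 June 2029.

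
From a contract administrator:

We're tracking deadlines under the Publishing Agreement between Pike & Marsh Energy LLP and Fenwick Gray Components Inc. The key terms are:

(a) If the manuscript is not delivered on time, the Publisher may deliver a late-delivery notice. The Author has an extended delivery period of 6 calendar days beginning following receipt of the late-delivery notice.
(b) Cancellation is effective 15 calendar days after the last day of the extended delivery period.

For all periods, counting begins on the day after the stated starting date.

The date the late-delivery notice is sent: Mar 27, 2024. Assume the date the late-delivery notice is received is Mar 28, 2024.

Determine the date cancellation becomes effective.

The last day of the extended delivery period: 6 calendar days after Mar 28, 2024 is Apr 3, 2024.
Adding 15 calendar days to Apr 3, 2024 gives Apr 18, 2024, which is the date cancellation becomes effective.

Apr 18, 2024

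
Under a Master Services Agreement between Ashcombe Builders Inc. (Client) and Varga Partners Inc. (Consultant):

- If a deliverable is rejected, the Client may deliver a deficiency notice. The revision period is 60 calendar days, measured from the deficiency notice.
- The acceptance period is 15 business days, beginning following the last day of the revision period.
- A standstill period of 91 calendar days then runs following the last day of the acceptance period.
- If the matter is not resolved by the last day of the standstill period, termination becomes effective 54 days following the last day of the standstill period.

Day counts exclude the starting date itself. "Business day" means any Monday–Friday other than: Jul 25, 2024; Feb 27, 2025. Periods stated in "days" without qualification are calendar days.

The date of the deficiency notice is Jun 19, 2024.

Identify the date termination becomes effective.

Adding 60 calendar days to Jun 19, 2024 gives Aug 18, 2024, which is the last day of the revision period.
The last day of the acceptance period: 15 business days after Sunday, Aug 18, 2024, skipping weekends — Aug 19, Aug 20, Aug 21, Aug 22, …, Sep 4, Sep 5, Sep 6 — lands on Friday, Sep 6, 2024.
Adding 91 calendar days to Sep 6, 2024 gives Dec 6, 2024, which is the last day of the standstill period.
Adding 54 calendar days to Dec 6, 2024 gives Jan 29, 2025, which is the date termination becomes effective.

Jan 29, 2025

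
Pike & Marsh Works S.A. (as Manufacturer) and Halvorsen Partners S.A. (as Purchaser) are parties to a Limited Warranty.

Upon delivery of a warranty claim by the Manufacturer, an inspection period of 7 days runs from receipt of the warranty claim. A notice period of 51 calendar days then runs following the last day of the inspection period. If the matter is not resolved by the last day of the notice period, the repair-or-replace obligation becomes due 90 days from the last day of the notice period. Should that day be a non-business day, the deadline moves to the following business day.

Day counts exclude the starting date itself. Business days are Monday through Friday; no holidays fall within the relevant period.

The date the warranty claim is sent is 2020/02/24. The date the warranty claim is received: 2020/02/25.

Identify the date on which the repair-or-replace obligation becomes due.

Adding 7 calendar days to 2020/02/25 gives 2020/03/03, which is the last day of the inspection period.
The last day of the notice period: 51 calendar days after 2020/03/03 is 2020/04/23.
Adding 90 calendar days to 2020/04/23 gives 2020/07/22, which is the date on which the repair-or-replace obligation becomes due. 2020/07/22 is a Wednesday, so no roll-forward applies.

2020/07/22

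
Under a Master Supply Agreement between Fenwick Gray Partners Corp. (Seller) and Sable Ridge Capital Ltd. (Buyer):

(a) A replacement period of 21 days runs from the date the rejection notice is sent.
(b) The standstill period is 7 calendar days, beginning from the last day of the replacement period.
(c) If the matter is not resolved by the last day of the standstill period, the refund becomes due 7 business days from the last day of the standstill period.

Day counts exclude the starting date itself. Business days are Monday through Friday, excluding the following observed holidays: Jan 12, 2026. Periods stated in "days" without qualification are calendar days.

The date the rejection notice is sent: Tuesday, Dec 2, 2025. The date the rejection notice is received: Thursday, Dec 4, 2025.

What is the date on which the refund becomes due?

The last day of the replacement period: Dec 2, 2025 + 21 days = Dec 23, 2025.
Adding 7 calendar days to Dec 23, 2025 gives Dec 30, 2025, which is the last day of the standstill period.
The date on which the refund becomes due: counting 7 business days from Tuesday, Dec 30, 2025 (Dec 31, Jan 1, Jan 2, Jan 5, Jan 6, Jan 7, Jan 8, skipping weekends) reaches Thursday, Jan 8, 2026.

Jan 8, 2026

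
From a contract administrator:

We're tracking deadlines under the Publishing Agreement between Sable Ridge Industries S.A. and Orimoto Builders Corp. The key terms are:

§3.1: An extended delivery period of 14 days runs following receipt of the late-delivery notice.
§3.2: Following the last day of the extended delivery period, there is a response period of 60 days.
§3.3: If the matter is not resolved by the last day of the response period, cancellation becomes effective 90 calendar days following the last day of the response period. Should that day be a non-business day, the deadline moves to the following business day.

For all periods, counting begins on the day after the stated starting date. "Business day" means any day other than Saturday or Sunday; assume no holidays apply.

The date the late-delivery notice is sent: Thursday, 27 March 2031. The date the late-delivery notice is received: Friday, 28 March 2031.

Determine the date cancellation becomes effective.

The last day of the extended delivery period: 14 calendar days after 28 March 2031 is 11 April 2031.
The last day of the response period: 11 April 2031 + 60 days = 10 June 2031.
Adding 90 calendar days to 10 June 2031 gives 8 September 2031, which is the date cancellation becomes effective. 8 September 2031 is a Monday, so no roll-forward applies.

8 September 2031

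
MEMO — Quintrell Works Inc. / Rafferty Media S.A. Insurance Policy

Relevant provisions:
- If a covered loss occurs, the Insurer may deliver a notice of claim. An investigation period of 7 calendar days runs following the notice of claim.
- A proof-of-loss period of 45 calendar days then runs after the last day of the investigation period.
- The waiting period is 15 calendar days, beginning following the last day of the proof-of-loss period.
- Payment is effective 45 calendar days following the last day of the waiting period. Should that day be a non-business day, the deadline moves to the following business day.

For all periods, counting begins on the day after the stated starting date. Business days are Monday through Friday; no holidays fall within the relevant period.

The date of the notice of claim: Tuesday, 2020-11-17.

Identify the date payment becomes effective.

2021-03-09

The last day of the investigation period: 7 calendar days after 2020-11-17 is 2020-11-24.
The last day of the proof-of-loss period: 45 calendar days after 2020-11-24 is 2021-01-08.
Adding 15 calendar days to 2021-01-08 gives 2021-01-23, which is the last day of the waiting period.
The date payment becomes effective: 45 calendar days after 2021-01-23 is 2021-03-09. 2021-03-09 is a Tuesday, so no roll-forward applies.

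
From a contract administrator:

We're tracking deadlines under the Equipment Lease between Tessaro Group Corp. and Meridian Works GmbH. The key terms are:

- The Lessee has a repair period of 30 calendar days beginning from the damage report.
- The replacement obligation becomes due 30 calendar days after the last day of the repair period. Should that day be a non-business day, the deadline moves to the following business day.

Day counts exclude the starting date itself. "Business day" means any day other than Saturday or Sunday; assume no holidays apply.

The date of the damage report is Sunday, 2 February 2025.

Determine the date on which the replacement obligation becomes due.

The last day of the repair period: 2 February 2025 + 30 days = 4 March 2025.
The date on which the replacement obligation becomes due: 30 calendar days after 4 March 2025 is 3 April 2025. 3 April 2025 is a Thursday, so no roll-forward applies.

3 April 2025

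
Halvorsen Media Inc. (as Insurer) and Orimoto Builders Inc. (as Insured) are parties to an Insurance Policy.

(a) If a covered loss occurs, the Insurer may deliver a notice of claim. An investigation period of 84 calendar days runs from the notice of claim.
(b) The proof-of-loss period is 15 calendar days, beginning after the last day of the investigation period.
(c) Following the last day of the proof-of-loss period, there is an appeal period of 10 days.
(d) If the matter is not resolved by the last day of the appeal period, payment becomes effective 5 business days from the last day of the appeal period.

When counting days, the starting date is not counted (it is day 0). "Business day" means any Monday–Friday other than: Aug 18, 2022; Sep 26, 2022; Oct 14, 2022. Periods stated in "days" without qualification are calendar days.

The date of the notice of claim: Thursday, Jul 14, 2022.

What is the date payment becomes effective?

Adding 84 calendar days to Jul 14, 2022 gives Oct 6, 2022, which is the last day of the investigation period.
The last day of the proof-of-loss period: 15 calendar days after Oct 6, 2022 is Oct 21, 2022.
The last day of the appeal period: Oct 21, 2022 + 10 days = Oct 31, 2022.
The date payment becomes effective: 5 business days after Monday, Oct 31, 2022, skipping weekends — Nov 1, Nov 2, Nov 3, Nov 4, Nov 7 — lands on Monday, Nov 7, 2022.

Nov 7, 2022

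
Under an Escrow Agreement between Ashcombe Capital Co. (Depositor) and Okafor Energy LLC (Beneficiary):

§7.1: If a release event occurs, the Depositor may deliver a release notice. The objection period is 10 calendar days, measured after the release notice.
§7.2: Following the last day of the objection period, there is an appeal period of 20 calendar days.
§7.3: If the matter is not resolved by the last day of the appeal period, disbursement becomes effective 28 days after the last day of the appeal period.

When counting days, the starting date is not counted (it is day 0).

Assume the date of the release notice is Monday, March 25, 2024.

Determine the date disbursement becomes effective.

The last day of the objection period: March 25, 2024 + 10 days = April 4, 2024.
Adding 20 calendar days to April 4, 2024 gives April 24, 2024, which is the last day of the appeal period.
The date disbursement becomes effective: 28 calendar days after April 24, 2024 is May 22, 2024.

May 22, 2024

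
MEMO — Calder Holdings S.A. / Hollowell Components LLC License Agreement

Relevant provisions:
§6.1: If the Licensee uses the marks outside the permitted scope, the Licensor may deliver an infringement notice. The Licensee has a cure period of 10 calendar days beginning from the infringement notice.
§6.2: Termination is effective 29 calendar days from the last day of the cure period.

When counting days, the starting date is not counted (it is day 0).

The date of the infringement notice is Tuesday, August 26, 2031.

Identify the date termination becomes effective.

October 4, 2031

The last day of the cure period: 10 calendar days after August 26, 2031 is September 5, 2031.
Adding 29 calendar days to September 5, 2031 gives October 4, 2031, which is the date termination becomes effective.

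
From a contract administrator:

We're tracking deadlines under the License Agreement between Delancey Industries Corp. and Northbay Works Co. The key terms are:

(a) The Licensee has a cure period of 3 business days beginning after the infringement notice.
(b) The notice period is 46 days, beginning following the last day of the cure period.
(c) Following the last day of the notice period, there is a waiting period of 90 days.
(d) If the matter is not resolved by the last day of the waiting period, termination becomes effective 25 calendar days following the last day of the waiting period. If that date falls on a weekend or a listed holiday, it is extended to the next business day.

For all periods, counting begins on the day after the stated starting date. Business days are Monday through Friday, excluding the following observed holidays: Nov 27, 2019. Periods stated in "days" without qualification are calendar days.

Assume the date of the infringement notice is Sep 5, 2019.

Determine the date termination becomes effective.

Feb 18, 2020

The last day of the cure period: counting 3 business days from Thursday, Sep 5, 2019 (Sep 6, Sep 9, Sep 10, skipping weekends) reaches Tuesday, Sep 10, 2019.
The last day of the notice period: 46 calendar days after Sep 10, 2019 is Oct 26, 2019.
The last day of the waiting period: Oct 26, 2019 + 90 days = Jan 24, 2020.
The date termination becomes effective: 25 calendar days after Jan 24, 2020 is Feb 18, 2020. Feb 18, 2020 is a Tuesday and is not a listed holiday, so no roll-forward applies.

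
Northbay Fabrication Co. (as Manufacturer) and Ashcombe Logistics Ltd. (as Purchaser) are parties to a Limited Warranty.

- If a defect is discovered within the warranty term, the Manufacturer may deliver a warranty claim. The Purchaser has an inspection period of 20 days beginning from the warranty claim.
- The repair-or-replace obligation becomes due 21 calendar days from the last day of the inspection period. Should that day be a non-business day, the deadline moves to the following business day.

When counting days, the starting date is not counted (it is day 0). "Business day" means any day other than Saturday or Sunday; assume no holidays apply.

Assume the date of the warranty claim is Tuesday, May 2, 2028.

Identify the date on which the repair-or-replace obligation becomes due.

June 12, 2028

Adding 20 calendar days to May 2, 2028 gives May 22, 2028, which is the last day of the inspection period.
The date on which the repair-or-replace obligation becomes due: May 22, 2028 + 21 days = June 12, 2028. June 12, 2028 is a Monday, so no roll-forward applies.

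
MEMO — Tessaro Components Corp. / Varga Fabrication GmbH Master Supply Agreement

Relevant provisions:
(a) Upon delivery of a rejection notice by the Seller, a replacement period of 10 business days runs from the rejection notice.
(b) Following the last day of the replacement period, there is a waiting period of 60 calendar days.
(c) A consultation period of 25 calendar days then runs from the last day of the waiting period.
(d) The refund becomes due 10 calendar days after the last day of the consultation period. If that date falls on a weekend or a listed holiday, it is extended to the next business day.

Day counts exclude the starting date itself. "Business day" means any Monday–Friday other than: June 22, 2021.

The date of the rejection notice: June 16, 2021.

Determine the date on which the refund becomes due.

The last day of the replacement period: counting 10 business days from Wednesday, June 16, 2021 (Jun 17, Jun 18, Jun 21, Jun 23, Jun 24, Jun 25, Jun 28, Jun 29, Jun 30, Jul 1, skipping weekends and the listed holiday on Jun 22) reaches Thursday, July 1, 2021.
The last day of the waiting period: July 1, 2021 + 60 days = August 30, 2021.
Adding 25 calendar days to August 30, 2021 gives September 24, 2021, which is the last day of the consultation period.
The date on which the refund becomes due: September 24, 2021 + 10 days = October 4, 2021. October 4, 2021 is a Monday and is not a listed holiday, so no roll-forward applies.

October 4, 2021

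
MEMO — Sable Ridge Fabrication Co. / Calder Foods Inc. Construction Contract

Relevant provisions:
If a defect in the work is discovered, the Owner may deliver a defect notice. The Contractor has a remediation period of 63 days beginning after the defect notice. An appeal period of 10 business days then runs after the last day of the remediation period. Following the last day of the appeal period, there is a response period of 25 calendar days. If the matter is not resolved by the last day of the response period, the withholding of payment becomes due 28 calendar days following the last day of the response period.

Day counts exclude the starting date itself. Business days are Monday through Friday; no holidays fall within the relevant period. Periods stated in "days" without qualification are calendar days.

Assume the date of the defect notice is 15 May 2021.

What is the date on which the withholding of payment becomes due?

21 September 2021

The last day of the remediation period: 63 calendar days after 15 May 2021 is 17 July 2021.
From Saturday, 17 July 2021, 10 business days (Jul 19, Jul 20, Jul 21, Jul 22, Jul 23, Jul 26, Jul 27, Jul 28, Jul 29, Jul 30, skipping weekends) brings us to Friday, 30 July 2021, which is the last day of the appeal period.
Adding 25 calendar days to 30 July 2021 gives 24 August 2021, which is the last day of the response period.
Adding 28 calendar days to 24 August 2021 gives 21 September 2021, which is the date on which the withholding of payment becomes due.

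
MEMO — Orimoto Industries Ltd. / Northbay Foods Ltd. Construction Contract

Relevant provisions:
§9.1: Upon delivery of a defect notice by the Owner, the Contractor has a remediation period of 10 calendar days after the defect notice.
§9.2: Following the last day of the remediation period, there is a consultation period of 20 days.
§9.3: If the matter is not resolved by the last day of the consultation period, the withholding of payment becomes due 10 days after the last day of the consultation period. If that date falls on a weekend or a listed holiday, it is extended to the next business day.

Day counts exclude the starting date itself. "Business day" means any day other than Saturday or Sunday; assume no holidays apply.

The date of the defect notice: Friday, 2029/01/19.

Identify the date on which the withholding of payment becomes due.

2029/02/28

Adding 10 calendar days to 2029/01/19 gives 2029/01/29, which is the last day of the remediation period.
Adding 20 calendar days to 2029/01/29 gives 2029/02/18, which is the last day of the consultation period.
The date on which the withholding of payment becomes due: 10 calendar days after 2029/02/18 is 2029/02/28. 2029/02/28 is a Wednesday, so no roll-forward applies.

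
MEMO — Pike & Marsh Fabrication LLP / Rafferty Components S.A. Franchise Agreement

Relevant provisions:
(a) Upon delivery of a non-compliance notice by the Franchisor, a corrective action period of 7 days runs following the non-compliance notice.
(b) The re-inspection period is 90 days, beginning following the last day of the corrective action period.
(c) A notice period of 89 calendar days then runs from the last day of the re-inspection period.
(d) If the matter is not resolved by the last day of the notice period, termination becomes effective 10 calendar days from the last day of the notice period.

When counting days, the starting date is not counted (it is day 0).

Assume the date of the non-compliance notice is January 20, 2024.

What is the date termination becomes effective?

The last day of the corrective action period: 7 calendar days after January 20, 2024 is January 27, 2024.
The last day of the re-inspection period: 90 calendar days after January 27, 2024 is April 26, 2024.
The last day of the notice period: 89 calendar days after April 26, 2024 is July 24, 2024.
Adding 10 calendar days to July 24, 2024 gives August 3, 2024, which is the date termination becomes effective.

August 3, 2024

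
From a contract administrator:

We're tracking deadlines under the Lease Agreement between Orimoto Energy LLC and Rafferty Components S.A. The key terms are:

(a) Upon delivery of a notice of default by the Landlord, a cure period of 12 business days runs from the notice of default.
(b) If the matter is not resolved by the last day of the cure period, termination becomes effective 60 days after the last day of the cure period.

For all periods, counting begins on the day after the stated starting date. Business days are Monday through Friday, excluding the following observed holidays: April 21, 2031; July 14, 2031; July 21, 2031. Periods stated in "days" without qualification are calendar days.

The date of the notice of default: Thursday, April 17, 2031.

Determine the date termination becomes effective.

The last day of the cure period: counting 12 business days from Thursday, April 17, 2031 (Apr 18, Apr 22, Apr 23, Apr 24, …, May 2, May 5, May 6, skipping weekends and the listed holiday on Apr 21) reaches Tuesday, May 6, 2031.
The date termination becomes effective: 60 calendar days after May 6, 2031 is July 5, 2031.

July 5, 2031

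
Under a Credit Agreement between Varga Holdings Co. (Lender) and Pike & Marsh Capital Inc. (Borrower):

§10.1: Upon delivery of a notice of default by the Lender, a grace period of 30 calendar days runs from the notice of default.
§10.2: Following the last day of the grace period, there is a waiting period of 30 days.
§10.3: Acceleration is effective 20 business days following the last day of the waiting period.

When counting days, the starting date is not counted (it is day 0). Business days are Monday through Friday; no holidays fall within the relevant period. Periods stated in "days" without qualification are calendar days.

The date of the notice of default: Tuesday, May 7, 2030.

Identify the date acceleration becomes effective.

August 2, 2030

The last day of the grace period: May 7, 2030 + 30 days = June 6, 2030.
The last day of the waiting period: June 6, 2030 + 30 days = July 6, 2030.
From Saturday, July 6, 2030, 20 business days (Jul 8, Jul 9, Jul 10, Jul 11, …, Jul 31, Aug 1, Aug 2, skipping weekends) brings us to Friday, August 2, 2030, which is the date acceleration becomes effective.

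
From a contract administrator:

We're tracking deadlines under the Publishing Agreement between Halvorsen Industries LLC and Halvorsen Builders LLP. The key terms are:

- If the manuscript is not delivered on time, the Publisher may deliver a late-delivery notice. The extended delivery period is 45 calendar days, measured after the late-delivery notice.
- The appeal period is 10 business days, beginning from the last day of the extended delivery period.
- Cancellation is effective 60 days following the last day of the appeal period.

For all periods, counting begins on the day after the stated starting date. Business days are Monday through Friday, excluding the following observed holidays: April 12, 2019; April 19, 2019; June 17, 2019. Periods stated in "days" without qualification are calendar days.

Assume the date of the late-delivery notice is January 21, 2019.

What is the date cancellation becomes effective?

The last day of the extended delivery period: January 21, 2019 + 45 days = March 7, 2019.
The last day of the appeal period: 10 business days after Thursday, March 7, 2019, skipping weekends — Mar 8, Mar 11, Mar 12, Mar 13, Mar 14, Mar 15, Mar 18, Mar 19, Mar 20, Mar 21 — lands on Thursday, March 21, 2019.
Adding 60 calendar days to March 21, 2019 gives May 20, 2019, which is the date cancellation becomes effective.

May 20, 2019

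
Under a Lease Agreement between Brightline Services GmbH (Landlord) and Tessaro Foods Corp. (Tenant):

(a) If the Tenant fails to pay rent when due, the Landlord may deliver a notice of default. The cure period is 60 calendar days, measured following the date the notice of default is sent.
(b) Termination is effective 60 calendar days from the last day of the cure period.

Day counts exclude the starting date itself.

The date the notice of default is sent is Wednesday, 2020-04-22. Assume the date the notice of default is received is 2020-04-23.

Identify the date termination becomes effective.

2020-08-20

Adding 60 calendar days to 2020-04-22 gives 2020-06-21, which is the last day of the cure period.
The date termination becomes effective: 2020-06-21 + 60 days = 2020-08-20.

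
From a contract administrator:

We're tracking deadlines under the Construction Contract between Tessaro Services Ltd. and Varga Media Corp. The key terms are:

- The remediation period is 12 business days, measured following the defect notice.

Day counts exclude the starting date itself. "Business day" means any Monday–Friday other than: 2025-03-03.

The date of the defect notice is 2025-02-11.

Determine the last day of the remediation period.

From Tuesday, 2025-02-11, 12 business days (Feb 12, Feb 13, Feb 14, Feb 17, …, Feb 25, Feb 26, Feb 27, skipping weekends) brings us to Thursday, 2025-02-27, which is the last day of the remediation period.

2025-02-27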